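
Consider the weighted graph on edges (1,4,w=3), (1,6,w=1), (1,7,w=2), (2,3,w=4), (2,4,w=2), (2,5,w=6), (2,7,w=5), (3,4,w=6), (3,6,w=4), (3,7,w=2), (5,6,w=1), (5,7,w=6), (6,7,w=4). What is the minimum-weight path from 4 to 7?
5 (path: 4 -> 1 -> 7; weights 3 + 2 = 5)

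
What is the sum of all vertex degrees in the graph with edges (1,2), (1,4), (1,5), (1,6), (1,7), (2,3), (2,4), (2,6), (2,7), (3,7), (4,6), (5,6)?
24 (handshake: sum of degrees = 2|E| = 2 x 12 = 24)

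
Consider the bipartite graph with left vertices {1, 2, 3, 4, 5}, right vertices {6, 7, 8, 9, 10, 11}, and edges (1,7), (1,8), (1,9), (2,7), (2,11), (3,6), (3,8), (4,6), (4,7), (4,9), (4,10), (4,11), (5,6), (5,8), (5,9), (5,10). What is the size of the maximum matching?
5 (matching: (1,9), (2,11), (3,8), (4,7), (5,10); upper bound min(|L|,|R|) = min(5,6) = 5)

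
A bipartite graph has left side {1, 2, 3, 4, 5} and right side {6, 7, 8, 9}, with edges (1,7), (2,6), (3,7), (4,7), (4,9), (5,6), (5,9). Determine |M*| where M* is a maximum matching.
3 (matching: (1,7), (2,6), (4,9); upper bound min(|L|,|R|) = min(5,4) = 4)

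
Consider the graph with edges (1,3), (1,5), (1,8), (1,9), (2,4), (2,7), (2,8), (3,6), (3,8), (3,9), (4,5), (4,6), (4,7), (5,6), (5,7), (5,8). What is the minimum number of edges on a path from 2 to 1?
2 (path: 2 -> 8 -> 1, 2 edges)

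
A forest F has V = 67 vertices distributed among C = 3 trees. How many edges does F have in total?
64 (Each of the 3 component trees on V_i vertices has V_i - 1 edges; summing gives V - C = 67 - 3 = 64)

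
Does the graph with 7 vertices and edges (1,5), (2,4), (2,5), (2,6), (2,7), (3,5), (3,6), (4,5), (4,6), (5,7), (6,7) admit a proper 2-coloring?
No (odd cycle of length 3: 7 -> 5 -> 2 -> 7)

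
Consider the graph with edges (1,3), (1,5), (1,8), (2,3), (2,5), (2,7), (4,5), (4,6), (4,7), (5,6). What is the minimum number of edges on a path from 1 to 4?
2 (path: 1 -> 5 -> 4, 2 edges)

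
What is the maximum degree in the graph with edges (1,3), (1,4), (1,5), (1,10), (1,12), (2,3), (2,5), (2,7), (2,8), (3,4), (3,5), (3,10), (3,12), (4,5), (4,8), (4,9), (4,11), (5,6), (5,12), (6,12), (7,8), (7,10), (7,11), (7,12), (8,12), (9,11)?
6 (attained at vertices 3, 4, 5, 12)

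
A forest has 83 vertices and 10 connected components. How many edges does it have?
73 (Each of the 10 component trees on V_i vertices has V_i - 1 edges; summing gives V - C = 83 - 10 = 73)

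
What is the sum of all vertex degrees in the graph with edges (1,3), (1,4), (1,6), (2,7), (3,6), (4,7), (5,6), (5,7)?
16 (handshake: sum of degrees = 2|E| = 2 x 8 = 16)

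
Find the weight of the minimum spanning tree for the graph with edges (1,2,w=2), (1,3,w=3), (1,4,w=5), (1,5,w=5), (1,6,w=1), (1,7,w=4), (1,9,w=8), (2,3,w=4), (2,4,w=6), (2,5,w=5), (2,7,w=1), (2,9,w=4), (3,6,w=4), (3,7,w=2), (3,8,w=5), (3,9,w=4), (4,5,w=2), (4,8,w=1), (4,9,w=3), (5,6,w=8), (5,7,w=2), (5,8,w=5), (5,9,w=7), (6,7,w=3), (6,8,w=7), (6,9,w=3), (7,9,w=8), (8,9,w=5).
14 (MST edges: (1,2,w=2), (1,6,w=1), (2,7,w=1), (3,7,w=2), (4,5,w=2), (4,8,w=1), (4,9,w=3), (5,7,w=2); sum of weights 2 + 1 + 1 + 2 + 2 + 1 + 3 + 2 = 14)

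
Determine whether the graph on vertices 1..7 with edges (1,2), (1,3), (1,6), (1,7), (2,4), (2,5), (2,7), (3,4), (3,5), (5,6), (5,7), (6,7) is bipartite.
No (odd cycle of length 3: 2 -> 1 -> 7 -> 2)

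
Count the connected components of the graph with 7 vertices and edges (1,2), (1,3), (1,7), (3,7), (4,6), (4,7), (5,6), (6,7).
1 (components: {1, 2, 3, 4, 5, 6, 7})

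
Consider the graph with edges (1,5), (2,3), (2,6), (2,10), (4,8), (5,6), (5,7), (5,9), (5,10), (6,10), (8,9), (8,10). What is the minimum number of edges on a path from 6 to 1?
2 (path: 6 -> 5 -> 1, 2 edges)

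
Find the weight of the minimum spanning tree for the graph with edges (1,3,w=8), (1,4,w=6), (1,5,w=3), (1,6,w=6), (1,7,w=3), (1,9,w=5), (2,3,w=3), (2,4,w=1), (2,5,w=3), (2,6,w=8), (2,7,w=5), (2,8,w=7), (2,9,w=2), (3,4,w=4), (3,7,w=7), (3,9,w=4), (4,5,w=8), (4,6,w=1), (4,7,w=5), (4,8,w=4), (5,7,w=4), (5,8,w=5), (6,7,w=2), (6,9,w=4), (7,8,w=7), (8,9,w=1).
16 (MST edges: (1,5,w=3), (1,7,w=3), (2,3,w=3), (2,4,w=1), (2,9,w=2), (4,6,w=1), (6,7,w=2), (8,9,w=1); sum of weights 3 + 3 + 3 + 1 + 2 + 1 + 2 + 1 = 16)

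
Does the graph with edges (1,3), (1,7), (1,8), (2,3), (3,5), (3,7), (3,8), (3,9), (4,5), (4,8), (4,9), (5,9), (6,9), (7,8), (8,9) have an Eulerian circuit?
No (8 vertices have odd degree: {1, 2, 4, 5, 6, 7, 8, 9}; Eulerian circuit requires 0)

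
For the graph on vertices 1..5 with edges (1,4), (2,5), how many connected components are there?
3 (components: {1, 4}, {2, 5}, {3})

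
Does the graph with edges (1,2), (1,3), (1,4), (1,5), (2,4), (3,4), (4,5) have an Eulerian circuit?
Yes (the graph is connected and all 5 vertices have even degree)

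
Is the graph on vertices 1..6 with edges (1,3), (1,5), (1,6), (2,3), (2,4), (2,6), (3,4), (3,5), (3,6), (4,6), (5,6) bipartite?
No (odd cycle of length 3: 6 -> 1 -> 5 -> 6)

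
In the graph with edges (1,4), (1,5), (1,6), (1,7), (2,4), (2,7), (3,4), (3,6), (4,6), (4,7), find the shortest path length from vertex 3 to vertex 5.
3 (path: 3 -> 6 -> 1 -> 5, 3 edges)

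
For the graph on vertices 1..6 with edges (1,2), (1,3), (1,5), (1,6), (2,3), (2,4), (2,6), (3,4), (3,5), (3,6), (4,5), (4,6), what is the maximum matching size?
3 (matching: (1,6), (2,3), (4,5); upper bound floor(n/2) = floor(6/2) = 3)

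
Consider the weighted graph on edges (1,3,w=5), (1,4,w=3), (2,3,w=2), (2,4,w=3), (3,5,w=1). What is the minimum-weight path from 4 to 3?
5 (path: 4 -> 2 -> 3; weights 3 + 2 = 5)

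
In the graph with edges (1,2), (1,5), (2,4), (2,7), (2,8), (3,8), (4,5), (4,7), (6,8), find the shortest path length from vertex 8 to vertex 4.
2 (path: 8 -> 2 -> 4, 2 edges)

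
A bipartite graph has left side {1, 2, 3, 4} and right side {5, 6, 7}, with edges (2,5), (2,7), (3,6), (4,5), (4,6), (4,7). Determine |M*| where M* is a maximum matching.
3 (matching: (2,7), (3,6), (4,5); upper bound min(|L|,|R|) = min(4,3) = 3)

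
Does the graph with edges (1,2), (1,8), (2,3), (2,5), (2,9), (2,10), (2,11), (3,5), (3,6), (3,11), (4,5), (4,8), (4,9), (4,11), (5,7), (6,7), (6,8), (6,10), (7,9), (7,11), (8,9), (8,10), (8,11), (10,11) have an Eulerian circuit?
Yes (the graph is connected and all 11 vertices have even degree)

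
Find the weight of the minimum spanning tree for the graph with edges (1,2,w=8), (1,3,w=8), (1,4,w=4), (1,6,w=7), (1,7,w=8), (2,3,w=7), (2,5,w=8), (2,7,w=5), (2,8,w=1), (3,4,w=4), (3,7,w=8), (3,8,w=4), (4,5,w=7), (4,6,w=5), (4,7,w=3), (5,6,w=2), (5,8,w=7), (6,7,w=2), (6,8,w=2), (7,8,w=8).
18 (MST edges: (1,4,w=4), (2,8,w=1), (3,4,w=4), (4,7,w=3), (5,6,w=2), (6,7,w=2), (6,8,w=2); sum of weights 4 + 1 + 4 + 3 + 2 + 2 + 2 = 18)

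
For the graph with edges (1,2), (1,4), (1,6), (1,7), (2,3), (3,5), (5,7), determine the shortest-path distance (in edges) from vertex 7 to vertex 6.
2 (path: 7 -> 1 -> 6, 2 edges)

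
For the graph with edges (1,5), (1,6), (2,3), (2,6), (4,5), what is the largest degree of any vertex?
2 (attained at vertices 1, 2, 5, 6)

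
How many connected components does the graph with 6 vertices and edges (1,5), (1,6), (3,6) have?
3 (components: {1, 3, 5, 6}, {2}, {4})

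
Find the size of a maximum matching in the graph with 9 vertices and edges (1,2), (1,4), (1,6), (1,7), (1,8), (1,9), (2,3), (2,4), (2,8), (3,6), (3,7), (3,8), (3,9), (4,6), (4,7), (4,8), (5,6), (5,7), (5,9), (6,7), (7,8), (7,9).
4 (matching: (1,8), (3,6), (4,7), (5,9); upper bound floor(n/2) = floor(9/2) = 4)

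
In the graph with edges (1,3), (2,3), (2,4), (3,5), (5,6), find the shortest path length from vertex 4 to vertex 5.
3 (path: 4 -> 2 -> 3 -> 5, 3 edges)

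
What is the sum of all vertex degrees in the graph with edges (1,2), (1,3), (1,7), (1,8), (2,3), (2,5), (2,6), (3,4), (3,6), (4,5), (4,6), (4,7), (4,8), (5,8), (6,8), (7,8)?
32 (handshake: sum of degrees = 2|E| = 2 x 16 = 32)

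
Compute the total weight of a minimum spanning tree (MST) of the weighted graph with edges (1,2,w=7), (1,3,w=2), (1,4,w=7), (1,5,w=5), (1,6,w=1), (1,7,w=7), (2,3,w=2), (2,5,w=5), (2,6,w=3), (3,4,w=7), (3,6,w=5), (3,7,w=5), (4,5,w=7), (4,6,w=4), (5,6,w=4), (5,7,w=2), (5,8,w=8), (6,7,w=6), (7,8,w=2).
17 (MST edges: (1,3,w=2), (1,6,w=1), (2,3,w=2), (4,6,w=4), (5,6,w=4), (5,7,w=2), (7,8,w=2); sum of weights 2 + 1 + 2 + 4 + 4 + 2 + 2 = 17)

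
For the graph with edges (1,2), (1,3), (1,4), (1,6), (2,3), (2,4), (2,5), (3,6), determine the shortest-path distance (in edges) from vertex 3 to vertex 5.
2 (path: 3 -> 2 -> 5, 2 edges)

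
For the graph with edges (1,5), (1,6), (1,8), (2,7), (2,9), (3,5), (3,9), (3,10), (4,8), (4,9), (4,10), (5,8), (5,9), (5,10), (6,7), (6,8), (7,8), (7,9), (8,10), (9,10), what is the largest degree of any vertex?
6 (attained at vertices 8, 9)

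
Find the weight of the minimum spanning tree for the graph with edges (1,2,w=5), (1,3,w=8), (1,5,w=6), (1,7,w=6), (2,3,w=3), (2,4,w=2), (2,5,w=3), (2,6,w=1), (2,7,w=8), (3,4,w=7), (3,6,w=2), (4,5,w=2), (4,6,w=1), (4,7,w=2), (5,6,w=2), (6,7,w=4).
13 (MST edges: (1,2,w=5), (2,6,w=1), (3,6,w=2), (4,5,w=2), (4,6,w=1), (4,7,w=2); sum of weights 5 + 1 + 2 + 2 + 1 + 2 = 13)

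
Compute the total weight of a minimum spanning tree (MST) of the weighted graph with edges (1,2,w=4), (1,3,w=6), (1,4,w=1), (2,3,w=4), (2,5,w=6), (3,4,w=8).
15 (MST edges: (1,2,w=4), (1,4,w=1), (2,3,w=4), (2,5,w=6); sum of weights 4 + 1 + 4 + 6 = 15)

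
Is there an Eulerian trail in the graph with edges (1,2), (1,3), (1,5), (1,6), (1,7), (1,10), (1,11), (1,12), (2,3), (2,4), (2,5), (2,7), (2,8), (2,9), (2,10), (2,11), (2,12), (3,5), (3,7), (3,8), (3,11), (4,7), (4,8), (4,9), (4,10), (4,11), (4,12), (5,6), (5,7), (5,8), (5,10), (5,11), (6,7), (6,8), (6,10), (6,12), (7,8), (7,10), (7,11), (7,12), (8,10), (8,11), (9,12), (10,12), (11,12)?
Yes (the graph is connected and exactly 2 vertices have odd degree: {4, 9}; any Eulerian path must start and end at those)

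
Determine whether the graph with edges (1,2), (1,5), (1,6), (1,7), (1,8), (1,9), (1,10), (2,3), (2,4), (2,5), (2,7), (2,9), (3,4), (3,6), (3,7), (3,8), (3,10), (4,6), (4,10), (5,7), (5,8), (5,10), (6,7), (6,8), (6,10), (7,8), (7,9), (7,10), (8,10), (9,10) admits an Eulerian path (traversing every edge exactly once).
Yes (the graph is connected and exactly 2 vertices have odd degree: {1, 5}; any Eulerian path must start and end at those)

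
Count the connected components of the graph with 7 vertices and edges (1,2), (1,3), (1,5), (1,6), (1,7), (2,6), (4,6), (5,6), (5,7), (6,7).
1 (components: {1, 2, 3, 4, 5, 6, 7})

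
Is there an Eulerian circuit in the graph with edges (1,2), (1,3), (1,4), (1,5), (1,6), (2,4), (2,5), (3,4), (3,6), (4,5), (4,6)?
No (6 vertices have odd degree: {1, 2, 3, 4, 5, 6}; Eulerian circuit requires 0)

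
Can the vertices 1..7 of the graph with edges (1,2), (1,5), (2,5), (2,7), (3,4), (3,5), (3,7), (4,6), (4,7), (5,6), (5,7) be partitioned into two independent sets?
No (odd cycle of length 3: 5 -> 1 -> 2 -> 5)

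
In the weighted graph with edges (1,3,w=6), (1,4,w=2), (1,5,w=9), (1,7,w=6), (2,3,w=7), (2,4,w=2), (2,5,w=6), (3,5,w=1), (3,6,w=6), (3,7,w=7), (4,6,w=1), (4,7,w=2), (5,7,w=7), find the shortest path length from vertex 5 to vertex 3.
1 (path: 5 -> 3; weights 1 = 1)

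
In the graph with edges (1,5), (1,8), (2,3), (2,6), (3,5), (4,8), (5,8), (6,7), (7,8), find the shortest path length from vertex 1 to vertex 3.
2 (path: 1 -> 5 -> 3, 2 edges)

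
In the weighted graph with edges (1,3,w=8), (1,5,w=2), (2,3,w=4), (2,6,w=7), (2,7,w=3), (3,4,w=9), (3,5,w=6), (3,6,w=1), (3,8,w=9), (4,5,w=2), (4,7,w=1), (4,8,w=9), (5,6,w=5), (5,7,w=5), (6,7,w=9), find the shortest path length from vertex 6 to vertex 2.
5 (path: 6 -> 3 -> 2; weights 1 + 4 = 5)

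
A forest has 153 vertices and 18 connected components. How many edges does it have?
135 (Each of the 18 component trees on V_i vertices has V_i - 1 edges; summing gives V - C = 153 - 18 = 135)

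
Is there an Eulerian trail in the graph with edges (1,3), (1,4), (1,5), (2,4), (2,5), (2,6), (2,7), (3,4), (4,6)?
Yes (the graph is connected and exactly 2 vertices have odd degree: {1, 7}; any Eulerian path must start and end at those)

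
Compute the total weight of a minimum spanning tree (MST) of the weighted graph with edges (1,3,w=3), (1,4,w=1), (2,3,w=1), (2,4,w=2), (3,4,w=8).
4 (MST edges: (1,4,w=1), (2,3,w=1), (2,4,w=2); sum of weights 1 + 1 + 2 = 4)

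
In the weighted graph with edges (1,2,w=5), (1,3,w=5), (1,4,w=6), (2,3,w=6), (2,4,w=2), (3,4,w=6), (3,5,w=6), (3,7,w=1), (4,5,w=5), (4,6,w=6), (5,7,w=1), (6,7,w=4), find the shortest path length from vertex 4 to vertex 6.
6 (path: 4 -> 6; weights 6 = 6)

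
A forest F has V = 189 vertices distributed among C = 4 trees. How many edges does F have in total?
185 (Each of the 4 component trees on V_i vertices has V_i - 1 edges; summing gives V - C = 189 - 4 = 185)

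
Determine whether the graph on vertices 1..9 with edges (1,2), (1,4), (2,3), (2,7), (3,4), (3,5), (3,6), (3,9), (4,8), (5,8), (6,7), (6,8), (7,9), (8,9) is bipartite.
Yes. Partition: {1, 3, 7, 8}, {2, 4, 5, 6, 9}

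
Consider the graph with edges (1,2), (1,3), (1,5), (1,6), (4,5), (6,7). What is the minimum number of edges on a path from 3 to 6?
2 (path: 3 -> 1 -> 6, 2 edges)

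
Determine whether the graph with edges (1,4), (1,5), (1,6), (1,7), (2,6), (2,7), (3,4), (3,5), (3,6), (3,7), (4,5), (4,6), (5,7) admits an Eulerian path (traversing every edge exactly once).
Yes — and in fact it has an Eulerian circuit (the graph is connected and all 7 vertices have even degree)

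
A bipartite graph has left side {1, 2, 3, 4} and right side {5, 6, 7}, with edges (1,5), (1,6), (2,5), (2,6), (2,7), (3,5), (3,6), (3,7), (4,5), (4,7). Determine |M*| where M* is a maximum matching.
3 (matching: (1,6), (2,7), (3,5); upper bound min(|L|,|R|) = min(4,3) = 3)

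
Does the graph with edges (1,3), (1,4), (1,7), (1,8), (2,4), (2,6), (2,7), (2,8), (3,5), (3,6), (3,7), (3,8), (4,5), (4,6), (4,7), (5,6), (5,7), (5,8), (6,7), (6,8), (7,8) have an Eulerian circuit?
No (4 vertices have odd degree: {3, 4, 5, 7}; Eulerian circuit requires 0)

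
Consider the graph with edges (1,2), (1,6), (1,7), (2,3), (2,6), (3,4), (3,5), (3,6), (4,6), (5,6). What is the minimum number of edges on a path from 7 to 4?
3 (path: 7 -> 1 -> 6 -> 4, 3 edges)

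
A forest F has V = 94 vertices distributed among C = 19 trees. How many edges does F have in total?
75 (Each of the 19 component trees on V_i vertices has V_i - 1 edges; summing gives V - C = 94 - 19 = 75)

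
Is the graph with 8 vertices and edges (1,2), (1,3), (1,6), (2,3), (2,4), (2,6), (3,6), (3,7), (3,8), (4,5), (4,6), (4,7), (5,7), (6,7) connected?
Yes (BFS from 1 visits [1, 2, 3, 6, 4, 7, 8, 5] — all 8 vertices reached)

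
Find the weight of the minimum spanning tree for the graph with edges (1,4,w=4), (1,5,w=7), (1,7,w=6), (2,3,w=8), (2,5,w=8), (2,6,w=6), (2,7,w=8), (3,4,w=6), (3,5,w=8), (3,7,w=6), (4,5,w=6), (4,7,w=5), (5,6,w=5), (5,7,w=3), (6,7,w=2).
26 (MST edges: (1,4,w=4), (2,6,w=6), (3,4,w=6), (4,7,w=5), (5,7,w=3), (6,7,w=2); sum of weights 4 + 6 + 6 + 5 + 3 + 2 = 26)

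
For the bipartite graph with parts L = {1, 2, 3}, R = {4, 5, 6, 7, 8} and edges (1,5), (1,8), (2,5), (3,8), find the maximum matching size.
2 (matching: (1,8), (2,5); upper bound min(|L|,|R|) = min(3,5) = 3)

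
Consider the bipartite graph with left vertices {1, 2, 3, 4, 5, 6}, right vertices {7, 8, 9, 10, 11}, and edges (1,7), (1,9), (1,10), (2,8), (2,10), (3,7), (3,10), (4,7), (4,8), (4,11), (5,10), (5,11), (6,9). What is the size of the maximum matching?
5 (matching: (1,10), (2,8), (3,7), (4,11), (6,9); upper bound min(|L|,|R|) = min(6,5) = 5)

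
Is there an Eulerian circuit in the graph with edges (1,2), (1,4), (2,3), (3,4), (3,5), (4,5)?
No (2 vertices have odd degree: {3, 4}; Eulerian circuit requires 0)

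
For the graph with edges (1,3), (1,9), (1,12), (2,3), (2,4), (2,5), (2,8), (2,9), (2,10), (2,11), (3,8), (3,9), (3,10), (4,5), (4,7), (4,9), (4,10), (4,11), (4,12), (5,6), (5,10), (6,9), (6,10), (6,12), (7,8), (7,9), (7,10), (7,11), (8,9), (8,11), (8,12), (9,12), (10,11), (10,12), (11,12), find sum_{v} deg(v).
70 (handshake: sum of degrees = 2|E| = 2 x 35 = 70)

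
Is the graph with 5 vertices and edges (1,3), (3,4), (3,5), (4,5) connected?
No, it has 2 components: {1, 3, 4, 5}, {2}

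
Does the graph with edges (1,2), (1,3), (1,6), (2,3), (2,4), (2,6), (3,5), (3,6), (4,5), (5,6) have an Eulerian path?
Yes (the graph is connected and exactly 2 vertices have odd degree: {1, 5}; any Eulerian path must start and end at those)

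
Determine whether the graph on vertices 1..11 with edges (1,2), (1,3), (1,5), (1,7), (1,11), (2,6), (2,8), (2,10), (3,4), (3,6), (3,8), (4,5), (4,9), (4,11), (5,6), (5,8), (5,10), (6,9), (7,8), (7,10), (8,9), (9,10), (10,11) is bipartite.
Yes. Partition: {1, 4, 6, 8, 10}, {2, 3, 5, 7, 9, 11}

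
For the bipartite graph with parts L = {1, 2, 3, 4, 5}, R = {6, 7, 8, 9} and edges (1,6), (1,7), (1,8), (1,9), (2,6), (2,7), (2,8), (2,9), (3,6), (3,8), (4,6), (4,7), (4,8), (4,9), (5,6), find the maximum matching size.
4 (matching: (1,9), (2,8), (3,6), (4,7); upper bound min(|L|,|R|) = min(5,4) = 4)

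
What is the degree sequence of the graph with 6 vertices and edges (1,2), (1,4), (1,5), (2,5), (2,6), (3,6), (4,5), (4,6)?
[3, 3, 3, 3, 3, 1] (degrees: deg(1)=3, deg(2)=3, deg(3)=1, deg(4)=3, deg(5)=3, deg(6)=3)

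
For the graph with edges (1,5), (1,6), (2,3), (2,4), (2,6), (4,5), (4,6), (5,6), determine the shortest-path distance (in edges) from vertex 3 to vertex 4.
2 (path: 3 -> 2 -> 4, 2 edges)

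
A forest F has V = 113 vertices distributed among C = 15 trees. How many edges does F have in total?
98 (Each of the 15 component trees on V_i vertices has V_i - 1 edges; summing gives V - C = 113 - 15 = 98)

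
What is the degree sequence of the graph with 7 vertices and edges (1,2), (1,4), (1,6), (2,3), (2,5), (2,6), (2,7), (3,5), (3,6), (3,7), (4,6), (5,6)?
[5, 5, 4, 3, 3, 2, 2] (degrees: deg(1)=3, deg(2)=5, deg(3)=4, deg(4)=2, deg(5)=3, deg(6)=5, deg(7)=2)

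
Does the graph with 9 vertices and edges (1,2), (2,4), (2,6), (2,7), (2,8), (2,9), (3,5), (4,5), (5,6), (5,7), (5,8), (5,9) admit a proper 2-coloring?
Yes. Partition: {1, 3, 4, 6, 7, 8, 9}, {2, 5}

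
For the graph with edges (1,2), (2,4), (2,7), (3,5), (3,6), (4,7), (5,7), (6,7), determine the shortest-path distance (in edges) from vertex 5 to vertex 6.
2 (path: 5 -> 7 -> 6, 2 edges)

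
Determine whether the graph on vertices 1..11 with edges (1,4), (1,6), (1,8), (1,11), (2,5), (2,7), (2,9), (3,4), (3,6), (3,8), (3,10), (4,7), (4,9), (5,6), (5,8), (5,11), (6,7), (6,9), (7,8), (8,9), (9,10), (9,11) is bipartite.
Yes. Partition: {1, 3, 5, 7, 9}, {2, 4, 6, 8, 10, 11}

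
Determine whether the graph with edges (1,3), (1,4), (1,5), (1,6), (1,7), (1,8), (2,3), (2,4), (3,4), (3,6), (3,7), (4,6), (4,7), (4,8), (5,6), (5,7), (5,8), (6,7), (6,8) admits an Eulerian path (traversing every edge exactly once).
Yes (the graph is connected and exactly 2 vertices have odd degree: {3, 7}; any Eulerian path must start and end at those)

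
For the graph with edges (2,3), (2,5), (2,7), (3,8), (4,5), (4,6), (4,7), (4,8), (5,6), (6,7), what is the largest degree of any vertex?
4 (attained at vertex 4)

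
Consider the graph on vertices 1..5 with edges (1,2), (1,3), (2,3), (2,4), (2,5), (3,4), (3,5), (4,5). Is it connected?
Yes (BFS from 1 visits [1, 2, 3, 4, 5] — all 5 vertices reached)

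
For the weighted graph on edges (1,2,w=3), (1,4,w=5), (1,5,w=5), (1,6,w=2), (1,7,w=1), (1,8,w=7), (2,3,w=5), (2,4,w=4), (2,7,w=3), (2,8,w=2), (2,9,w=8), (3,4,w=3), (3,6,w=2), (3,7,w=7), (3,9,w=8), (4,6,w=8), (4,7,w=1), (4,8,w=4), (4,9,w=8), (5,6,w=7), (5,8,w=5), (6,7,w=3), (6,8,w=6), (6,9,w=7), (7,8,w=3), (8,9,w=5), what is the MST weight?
21 (MST edges: (1,2,w=3), (1,5,w=5), (1,6,w=2), (1,7,w=1), (2,8,w=2), (3,6,w=2), (4,7,w=1), (8,9,w=5); sum of weights 3 + 5 + 2 + 1 + 2 + 2 + 1 + 5 = 21)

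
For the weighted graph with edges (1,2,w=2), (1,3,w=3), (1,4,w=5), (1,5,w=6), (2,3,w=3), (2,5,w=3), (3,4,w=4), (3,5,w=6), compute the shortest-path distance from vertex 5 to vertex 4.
10 (path: 5 -> 3 -> 4; weights 6 + 4 = 10)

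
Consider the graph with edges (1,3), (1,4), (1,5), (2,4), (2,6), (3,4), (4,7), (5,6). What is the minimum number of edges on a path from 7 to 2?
2 (path: 7 -> 4 -> 2, 2 edges)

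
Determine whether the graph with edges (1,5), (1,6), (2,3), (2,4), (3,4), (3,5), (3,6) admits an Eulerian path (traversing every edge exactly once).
Yes — and in fact it has an Eulerian circuit (the graph is connected and all 6 vertices have even degree)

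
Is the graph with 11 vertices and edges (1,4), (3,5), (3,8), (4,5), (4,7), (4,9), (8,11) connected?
No, it has 4 components: {1, 3, 4, 5, 7, 8, 9, 11}, {2}, {6}, {10}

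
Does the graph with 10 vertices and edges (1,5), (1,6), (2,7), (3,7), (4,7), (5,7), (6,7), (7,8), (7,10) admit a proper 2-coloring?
Yes. Partition: {1, 7, 9}, {2, 3, 4, 5, 6, 8, 10}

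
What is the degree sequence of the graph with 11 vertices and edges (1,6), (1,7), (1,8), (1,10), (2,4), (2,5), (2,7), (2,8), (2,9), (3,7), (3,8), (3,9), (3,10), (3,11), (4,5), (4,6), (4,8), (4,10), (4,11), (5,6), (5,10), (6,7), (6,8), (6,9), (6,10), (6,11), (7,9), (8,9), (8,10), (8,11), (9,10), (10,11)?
[8, 8, 8, 6, 6, 5, 5, 5, 5, 4, 4] (degrees: deg(1)=4, deg(2)=5, deg(3)=5, deg(4)=6, deg(5)=4, deg(6)=8, deg(7)=5, deg(8)=8, deg(9)=6, deg(10)=8, deg(11)=5)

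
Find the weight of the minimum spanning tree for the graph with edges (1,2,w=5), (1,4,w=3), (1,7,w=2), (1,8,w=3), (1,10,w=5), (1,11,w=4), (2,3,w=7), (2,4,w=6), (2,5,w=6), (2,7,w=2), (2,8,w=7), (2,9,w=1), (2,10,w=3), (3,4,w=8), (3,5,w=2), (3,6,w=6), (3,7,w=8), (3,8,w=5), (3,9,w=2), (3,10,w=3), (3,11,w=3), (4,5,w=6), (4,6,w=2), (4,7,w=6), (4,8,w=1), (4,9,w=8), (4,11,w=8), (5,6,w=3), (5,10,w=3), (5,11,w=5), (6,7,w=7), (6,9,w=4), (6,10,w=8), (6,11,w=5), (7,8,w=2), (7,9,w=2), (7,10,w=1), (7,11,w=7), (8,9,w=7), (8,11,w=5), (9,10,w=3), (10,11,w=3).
18 (MST edges: (1,7,w=2), (2,7,w=2), (2,9,w=1), (3,5,w=2), (3,9,w=2), (3,11,w=3), (4,6,w=2), (4,8,w=1), (7,8,w=2), (7,10,w=1); sum of weights 2 + 2 + 1 + 2 + 2 + 3 + 2 + 1 + 2 + 1 = 18)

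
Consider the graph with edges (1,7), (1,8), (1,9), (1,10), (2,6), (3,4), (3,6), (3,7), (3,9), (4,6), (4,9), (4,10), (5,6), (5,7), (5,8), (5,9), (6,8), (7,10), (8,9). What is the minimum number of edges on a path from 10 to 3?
2 (path: 10 -> 4 -> 3, 2 edges)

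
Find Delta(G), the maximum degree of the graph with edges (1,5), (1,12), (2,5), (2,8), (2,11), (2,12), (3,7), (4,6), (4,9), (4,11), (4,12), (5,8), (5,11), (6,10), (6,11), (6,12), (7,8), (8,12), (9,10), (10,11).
5 (attained at vertices 11, 12)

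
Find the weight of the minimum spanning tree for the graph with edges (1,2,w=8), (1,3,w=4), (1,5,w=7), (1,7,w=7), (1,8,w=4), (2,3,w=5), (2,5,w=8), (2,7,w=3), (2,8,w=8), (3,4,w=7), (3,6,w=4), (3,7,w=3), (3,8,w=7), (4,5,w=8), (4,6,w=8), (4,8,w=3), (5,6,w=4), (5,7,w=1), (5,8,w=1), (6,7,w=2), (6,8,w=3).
17 (MST edges: (1,3,w=4), (2,7,w=3), (3,7,w=3), (4,8,w=3), (5,7,w=1), (5,8,w=1), (6,7,w=2); sum of weights 4 + 3 + 3 + 3 + 1 + 1 + 2 = 17)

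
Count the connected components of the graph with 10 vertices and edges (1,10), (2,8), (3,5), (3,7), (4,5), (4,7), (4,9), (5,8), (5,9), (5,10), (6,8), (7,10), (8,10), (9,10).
1 (components: {1, 2, 3, 4, 5, 6, 7, 8, 9, 10})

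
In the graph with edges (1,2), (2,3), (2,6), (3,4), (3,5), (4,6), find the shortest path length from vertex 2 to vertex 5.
2 (path: 2 -> 3 -> 5, 2 edges)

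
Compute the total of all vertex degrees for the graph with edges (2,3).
2 (handshake: sum of degrees = 2|E| = 2 x 1 = 2)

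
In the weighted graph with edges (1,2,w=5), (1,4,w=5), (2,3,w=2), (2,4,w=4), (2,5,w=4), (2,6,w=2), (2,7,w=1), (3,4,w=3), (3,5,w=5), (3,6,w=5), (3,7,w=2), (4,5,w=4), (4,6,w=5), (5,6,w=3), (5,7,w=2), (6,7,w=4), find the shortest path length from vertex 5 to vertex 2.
3 (path: 5 -> 7 -> 2; weights 2 + 1 = 3)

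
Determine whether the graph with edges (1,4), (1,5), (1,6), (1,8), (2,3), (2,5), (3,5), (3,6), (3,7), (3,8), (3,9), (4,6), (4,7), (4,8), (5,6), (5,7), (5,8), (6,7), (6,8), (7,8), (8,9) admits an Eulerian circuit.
No (2 vertices have odd degree: {7, 8}; Eulerian circuit requires 0)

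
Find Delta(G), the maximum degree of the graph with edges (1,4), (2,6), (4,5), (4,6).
3 (attained at vertex 4)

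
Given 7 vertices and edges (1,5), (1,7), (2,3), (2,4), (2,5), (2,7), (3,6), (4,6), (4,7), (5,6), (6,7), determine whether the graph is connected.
Yes (BFS from 1 visits [1, 5, 7, 2, 6, 4, 3] — all 7 vertices reached)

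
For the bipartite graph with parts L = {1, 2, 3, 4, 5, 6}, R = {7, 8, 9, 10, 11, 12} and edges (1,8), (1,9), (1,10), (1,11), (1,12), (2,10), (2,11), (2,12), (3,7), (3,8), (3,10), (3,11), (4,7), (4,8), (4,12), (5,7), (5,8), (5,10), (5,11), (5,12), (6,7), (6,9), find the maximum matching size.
6 (matching: (1,12), (2,11), (3,10), (4,8), (5,7), (6,9); upper bound min(|L|,|R|) = min(6,6) = 6)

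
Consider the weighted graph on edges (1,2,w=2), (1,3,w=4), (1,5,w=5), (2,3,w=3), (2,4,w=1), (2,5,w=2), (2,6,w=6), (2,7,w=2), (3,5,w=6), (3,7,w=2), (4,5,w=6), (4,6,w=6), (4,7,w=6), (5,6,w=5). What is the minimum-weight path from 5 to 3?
5 (path: 5 -> 2 -> 3; weights 2 + 3 = 5)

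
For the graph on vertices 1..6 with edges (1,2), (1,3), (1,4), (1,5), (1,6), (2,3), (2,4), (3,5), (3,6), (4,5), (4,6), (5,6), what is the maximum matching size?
3 (matching: (1,5), (2,3), (4,6); upper bound floor(n/2) = floor(6/2) = 3)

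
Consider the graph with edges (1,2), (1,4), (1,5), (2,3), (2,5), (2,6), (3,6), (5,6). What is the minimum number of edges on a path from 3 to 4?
3 (path: 3 -> 2 -> 1 -> 4, 3 edges)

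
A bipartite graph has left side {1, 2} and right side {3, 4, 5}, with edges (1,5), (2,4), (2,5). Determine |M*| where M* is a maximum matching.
2 (matching: (1,5), (2,4); upper bound min(|L|,|R|) = min(2,3) = 2)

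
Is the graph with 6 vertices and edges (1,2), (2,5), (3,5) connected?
No, it has 3 components: {1, 2, 3, 5}, {4}, {6}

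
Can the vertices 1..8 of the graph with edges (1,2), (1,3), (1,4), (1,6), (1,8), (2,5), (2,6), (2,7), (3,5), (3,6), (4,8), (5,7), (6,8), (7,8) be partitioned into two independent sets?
No (odd cycle of length 3: 2 -> 1 -> 6 -> 2)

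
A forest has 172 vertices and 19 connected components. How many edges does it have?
153 (Each of the 19 component trees on V_i vertices has V_i - 1 edges; summing gives V - C = 172 - 19 = 153)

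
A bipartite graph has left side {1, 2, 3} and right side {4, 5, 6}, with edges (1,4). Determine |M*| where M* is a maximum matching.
1 (matching: (1,4); upper bound min(|L|,|R|) = min(3,3) = 3)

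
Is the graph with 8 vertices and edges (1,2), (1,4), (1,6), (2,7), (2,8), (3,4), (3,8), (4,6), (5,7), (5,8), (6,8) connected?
Yes (BFS from 1 visits [1, 2, 4, 6, 7, 8, 3, 5] — all 8 vertices reached)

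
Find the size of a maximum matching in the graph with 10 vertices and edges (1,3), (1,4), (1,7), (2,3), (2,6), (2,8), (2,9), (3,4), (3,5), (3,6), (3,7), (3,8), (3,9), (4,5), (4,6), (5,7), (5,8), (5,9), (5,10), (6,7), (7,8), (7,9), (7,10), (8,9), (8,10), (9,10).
5 (matching: (1,7), (2,9), (3,5), (4,6), (8,10); upper bound floor(n/2) = floor(10/2) = 5)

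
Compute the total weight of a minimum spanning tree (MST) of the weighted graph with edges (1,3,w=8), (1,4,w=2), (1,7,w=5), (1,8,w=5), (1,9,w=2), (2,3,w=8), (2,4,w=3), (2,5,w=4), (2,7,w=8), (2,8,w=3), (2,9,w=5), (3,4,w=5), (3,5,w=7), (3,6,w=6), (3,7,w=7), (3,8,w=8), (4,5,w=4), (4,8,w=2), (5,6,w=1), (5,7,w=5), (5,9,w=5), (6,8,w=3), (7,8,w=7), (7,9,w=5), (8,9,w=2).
23 (MST edges: (1,4,w=2), (1,7,w=5), (1,9,w=2), (2,4,w=3), (3,4,w=5), (4,8,w=2), (5,6,w=1), (6,8,w=3); sum of weights 2 + 5 + 2 + 3 + 5 + 2 + 1 + 3 = 23)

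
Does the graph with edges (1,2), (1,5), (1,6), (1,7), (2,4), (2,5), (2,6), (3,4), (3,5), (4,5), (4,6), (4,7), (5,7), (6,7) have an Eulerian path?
Yes (the graph is connected and exactly 2 vertices have odd degree: {4, 5}; any Eulerian path must start and end at those)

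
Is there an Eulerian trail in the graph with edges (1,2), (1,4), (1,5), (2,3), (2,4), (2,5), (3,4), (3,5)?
No (4 vertices have odd degree: {1, 3, 4, 5}; Eulerian path requires 0 or 2)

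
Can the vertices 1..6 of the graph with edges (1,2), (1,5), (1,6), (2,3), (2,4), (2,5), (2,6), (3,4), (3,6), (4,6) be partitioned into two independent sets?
No (odd cycle of length 3: 2 -> 1 -> 6 -> 2)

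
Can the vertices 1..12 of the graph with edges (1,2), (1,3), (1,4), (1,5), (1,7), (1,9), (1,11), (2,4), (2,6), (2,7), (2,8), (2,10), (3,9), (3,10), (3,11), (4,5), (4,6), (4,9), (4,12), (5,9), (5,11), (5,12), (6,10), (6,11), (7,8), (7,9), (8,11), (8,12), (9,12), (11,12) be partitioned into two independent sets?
No (odd cycle of length 3: 9 -> 1 -> 3 -> 9)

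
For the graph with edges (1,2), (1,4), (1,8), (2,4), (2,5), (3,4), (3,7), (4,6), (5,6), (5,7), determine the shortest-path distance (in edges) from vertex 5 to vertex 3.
2 (path: 5 -> 7 -> 3, 2 edges)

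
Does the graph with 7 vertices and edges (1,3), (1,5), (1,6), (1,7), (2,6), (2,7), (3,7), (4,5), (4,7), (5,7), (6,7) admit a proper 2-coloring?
No (odd cycle of length 3: 6 -> 1 -> 7 -> 6)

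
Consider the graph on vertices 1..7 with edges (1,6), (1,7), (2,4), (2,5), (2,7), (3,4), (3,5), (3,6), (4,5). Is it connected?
Yes (BFS from 1 visits [1, 6, 7, 3, 2, 4, 5] — all 7 vertices reached)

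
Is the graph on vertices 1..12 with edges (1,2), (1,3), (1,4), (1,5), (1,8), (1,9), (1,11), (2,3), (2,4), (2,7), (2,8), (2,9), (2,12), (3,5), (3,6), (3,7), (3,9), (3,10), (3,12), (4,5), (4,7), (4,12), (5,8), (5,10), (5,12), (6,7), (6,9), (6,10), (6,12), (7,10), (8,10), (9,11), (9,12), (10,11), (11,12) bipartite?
No (odd cycle of length 3: 11 -> 1 -> 9 -> 11)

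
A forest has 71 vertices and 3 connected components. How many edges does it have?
68 (Each of the 3 component trees on V_i vertices has V_i - 1 edges; summing gives V - C = 71 - 3 = 68)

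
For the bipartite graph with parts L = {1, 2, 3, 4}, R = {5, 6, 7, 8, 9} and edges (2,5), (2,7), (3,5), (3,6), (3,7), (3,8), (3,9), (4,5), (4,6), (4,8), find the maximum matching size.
3 (matching: (2,7), (3,9), (4,8); upper bound min(|L|,|R|) = min(4,5) = 4)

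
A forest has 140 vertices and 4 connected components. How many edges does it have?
136 (Each of the 4 component trees on V_i vertices has V_i - 1 edges; summing gives V - C = 140 - 4 = 136)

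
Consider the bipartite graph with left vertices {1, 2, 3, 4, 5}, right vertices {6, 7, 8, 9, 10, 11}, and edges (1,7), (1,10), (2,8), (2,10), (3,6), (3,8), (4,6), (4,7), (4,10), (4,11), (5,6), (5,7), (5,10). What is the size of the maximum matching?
5 (matching: (1,10), (2,8), (3,6), (4,11), (5,7); upper bound min(|L|,|R|) = min(5,6) = 5)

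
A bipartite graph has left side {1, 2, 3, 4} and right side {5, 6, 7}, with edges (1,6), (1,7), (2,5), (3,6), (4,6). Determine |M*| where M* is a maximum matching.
3 (matching: (1,7), (2,5), (3,6); upper bound min(|L|,|R|) = min(4,3) = 3)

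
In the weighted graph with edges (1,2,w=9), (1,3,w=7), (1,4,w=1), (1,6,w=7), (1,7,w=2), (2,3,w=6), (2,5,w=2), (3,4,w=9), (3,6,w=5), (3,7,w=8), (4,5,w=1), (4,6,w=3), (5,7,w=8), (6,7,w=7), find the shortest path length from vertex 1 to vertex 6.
4 (path: 1 -> 4 -> 6; weights 1 + 3 = 4)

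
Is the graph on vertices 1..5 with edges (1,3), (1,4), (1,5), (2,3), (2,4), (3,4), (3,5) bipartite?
No (odd cycle of length 3: 4 -> 1 -> 3 -> 4)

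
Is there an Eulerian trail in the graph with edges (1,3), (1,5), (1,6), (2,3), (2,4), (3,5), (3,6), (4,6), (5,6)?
Yes (the graph is connected and exactly 2 vertices have odd degree: {1, 5}; any Eulerian path must start and end at those)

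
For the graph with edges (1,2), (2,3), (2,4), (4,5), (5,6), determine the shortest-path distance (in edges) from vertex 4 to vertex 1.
2 (path: 4 -> 2 -> 1, 2 edges)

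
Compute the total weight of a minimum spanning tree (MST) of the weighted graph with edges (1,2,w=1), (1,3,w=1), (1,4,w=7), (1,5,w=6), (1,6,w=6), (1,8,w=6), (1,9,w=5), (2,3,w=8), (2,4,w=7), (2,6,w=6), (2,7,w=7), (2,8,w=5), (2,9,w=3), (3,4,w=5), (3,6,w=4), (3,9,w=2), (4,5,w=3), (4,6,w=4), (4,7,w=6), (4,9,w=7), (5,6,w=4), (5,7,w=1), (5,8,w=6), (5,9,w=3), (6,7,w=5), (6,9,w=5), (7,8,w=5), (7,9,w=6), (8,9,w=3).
18 (MST edges: (1,2,w=1), (1,3,w=1), (3,6,w=4), (3,9,w=2), (4,5,w=3), (5,7,w=1), (5,9,w=3), (8,9,w=3); sum of weights 1 + 1 + 4 + 2 + 3 + 1 + 3 + 3 = 18)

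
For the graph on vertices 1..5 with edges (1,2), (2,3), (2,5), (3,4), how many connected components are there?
1 (components: {1, 2, 3, 4, 5})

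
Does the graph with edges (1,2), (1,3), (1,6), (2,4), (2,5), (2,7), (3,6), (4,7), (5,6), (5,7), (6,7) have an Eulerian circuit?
No (2 vertices have odd degree: {1, 5}; Eulerian circuit requires 0)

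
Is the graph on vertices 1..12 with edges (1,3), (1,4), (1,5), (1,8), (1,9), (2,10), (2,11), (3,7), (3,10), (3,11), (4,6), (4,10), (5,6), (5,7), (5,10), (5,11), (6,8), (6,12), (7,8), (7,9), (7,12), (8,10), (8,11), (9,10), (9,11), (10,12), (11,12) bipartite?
Yes. Partition: {1, 6, 7, 10, 11}, {2, 3, 4, 5, 8, 9, 12}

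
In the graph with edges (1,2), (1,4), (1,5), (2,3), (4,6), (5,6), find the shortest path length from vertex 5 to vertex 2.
2 (path: 5 -> 1 -> 2, 2 edges)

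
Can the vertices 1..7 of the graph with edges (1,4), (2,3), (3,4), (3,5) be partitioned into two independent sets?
Yes. Partition: {1, 3, 6, 7}, {2, 4, 5}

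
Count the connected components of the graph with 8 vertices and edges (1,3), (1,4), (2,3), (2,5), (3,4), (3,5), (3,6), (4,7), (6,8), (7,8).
1 (components: {1, 2, 3, 4, 5, 6, 7, 8})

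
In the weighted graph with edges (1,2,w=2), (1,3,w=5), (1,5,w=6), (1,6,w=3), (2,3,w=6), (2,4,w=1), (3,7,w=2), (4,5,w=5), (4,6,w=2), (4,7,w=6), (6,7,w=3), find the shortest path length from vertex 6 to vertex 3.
5 (path: 6 -> 7 -> 3; weights 3 + 2 = 5)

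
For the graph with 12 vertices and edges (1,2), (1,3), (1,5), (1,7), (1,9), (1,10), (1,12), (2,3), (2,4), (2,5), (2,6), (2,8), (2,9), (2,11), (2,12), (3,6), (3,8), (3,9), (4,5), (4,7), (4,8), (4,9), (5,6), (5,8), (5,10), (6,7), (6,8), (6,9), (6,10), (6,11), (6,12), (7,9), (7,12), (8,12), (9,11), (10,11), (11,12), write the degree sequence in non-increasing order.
[9, 9, 7, 7, 6, 6, 6, 5, 5, 5, 5, 4] (degrees: deg(1)=7, deg(2)=9, deg(3)=5, deg(4)=5, deg(5)=6, deg(6)=9, deg(7)=5, deg(8)=6, deg(9)=7, deg(10)=4, deg(11)=5, deg(12)=6)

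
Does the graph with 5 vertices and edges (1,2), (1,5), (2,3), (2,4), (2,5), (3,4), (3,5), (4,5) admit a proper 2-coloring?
No (odd cycle of length 3: 2 -> 1 -> 5 -> 2)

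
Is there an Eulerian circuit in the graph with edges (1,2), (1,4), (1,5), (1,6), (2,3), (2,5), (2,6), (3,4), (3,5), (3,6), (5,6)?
Yes (the graph is connected and all 6 vertices have even degree)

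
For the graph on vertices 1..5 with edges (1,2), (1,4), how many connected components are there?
3 (components: {1, 2, 4}, {3}, {5})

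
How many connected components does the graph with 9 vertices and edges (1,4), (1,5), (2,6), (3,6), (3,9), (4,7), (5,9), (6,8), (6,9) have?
1 (components: {1, 2, 3, 4, 5, 6, 7, 8, 9})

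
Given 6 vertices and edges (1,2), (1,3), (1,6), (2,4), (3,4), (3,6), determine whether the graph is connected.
No, it has 2 components: {1, 2, 3, 4, 6}, {5}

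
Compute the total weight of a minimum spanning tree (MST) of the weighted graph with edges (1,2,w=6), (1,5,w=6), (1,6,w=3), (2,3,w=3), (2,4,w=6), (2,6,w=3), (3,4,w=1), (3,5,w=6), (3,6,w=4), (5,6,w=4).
14 (MST edges: (1,6,w=3), (2,3,w=3), (2,6,w=3), (3,4,w=1), (5,6,w=4); sum of weights 3 + 3 + 3 + 1 + 4 = 14)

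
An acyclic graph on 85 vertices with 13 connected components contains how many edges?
72 (Each of the 13 component trees on V_i vertices has V_i - 1 edges; summing gives V - C = 85 - 13 = 72)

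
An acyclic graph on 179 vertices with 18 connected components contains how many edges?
161 (Each of the 18 component trees on V_i vertices has V_i - 1 edges; summing gives V - C = 179 - 18 = 161)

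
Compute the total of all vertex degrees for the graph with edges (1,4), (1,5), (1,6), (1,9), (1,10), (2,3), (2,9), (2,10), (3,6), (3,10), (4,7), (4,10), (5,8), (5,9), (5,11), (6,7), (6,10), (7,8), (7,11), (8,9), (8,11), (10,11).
44 (handshake: sum of degrees = 2|E| = 2 x 22 = 44)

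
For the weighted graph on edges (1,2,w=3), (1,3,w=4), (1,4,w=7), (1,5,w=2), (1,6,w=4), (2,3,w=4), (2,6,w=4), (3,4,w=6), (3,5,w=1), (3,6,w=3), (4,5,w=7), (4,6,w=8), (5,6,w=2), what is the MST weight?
14 (MST edges: (1,2,w=3), (1,5,w=2), (3,4,w=6), (3,5,w=1), (5,6,w=2); sum of weights 3 + 2 + 6 + 1 + 2 = 14)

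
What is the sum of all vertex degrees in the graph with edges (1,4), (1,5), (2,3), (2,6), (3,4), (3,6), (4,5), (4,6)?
16 (handshake: sum of degrees = 2|E| = 2 x 8 = 16)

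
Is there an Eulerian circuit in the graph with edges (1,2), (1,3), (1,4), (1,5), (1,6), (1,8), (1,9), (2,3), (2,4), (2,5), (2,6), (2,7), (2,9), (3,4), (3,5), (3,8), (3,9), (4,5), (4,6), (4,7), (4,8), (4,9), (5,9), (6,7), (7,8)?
No (4 vertices have odd degree: {1, 2, 5, 9}; Eulerian circuit requires 0)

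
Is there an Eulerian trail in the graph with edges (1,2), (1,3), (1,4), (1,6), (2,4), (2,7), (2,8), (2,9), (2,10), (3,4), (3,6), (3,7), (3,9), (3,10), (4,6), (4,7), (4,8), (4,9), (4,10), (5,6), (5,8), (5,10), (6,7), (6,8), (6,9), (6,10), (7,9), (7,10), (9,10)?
Yes (the graph is connected and exactly 2 vertices have odd degree: {5, 10}; any Eulerian path must start and end at those)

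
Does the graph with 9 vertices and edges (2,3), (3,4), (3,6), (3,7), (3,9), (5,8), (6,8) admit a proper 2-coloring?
Yes. Partition: {1, 2, 4, 5, 6, 7, 9}, {3, 8}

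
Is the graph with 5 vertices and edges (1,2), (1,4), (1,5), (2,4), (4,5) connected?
No, it has 2 components: {1, 2, 4, 5}, {3}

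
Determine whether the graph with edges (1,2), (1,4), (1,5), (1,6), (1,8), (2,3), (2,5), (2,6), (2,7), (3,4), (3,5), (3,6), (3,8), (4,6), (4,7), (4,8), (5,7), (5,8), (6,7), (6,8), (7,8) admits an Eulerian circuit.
No (6 vertices have odd degree: {1, 2, 3, 4, 5, 7}; Eulerian circuit requires 0)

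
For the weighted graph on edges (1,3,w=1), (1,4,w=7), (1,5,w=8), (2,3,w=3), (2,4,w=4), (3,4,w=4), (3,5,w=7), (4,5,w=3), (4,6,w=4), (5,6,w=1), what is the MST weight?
12 (MST edges: (1,3,w=1), (2,3,w=3), (2,4,w=4), (4,5,w=3), (5,6,w=1); sum of weights 1 + 3 + 4 + 3 + 1 = 12)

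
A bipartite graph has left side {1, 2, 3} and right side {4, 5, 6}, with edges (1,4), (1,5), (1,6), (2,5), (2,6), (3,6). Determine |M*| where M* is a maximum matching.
3 (matching: (1,4), (2,5), (3,6); upper bound min(|L|,|R|) = min(3,3) = 3)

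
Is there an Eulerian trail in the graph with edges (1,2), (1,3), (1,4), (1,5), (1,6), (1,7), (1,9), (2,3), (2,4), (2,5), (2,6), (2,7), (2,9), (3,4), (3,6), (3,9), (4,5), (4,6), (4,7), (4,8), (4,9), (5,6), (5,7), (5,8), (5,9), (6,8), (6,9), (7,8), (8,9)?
No (8 vertices have odd degree: {1, 2, 3, 5, 6, 7, 8, 9}; Eulerian path requires 0 or 2)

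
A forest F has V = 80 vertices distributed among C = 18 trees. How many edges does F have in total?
62 (Each of the 18 component trees on V_i vertices has V_i - 1 edges; summing gives V - C = 80 - 18 = 62)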